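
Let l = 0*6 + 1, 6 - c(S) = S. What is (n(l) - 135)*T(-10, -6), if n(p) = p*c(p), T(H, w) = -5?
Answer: 650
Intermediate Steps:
c(S) = 6 - S
l = 1 (l = 0 + 1 = 1)
n(p) = p*(6 - p)
(n(l) - 135)*T(-10, -6) = (1*(6 - 1*1) - 135)*(-5) = (1*(6 - 1) - 135)*(-5) = (1*5 - 135)*(-5) = (5 - 135)*(-5) = -130*(-5) = 650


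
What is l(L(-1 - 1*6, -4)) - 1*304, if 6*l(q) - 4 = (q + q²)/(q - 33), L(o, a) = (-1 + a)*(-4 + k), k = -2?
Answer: -355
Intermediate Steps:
L(o, a) = 6 - 6*a (L(o, a) = (-1 + a)*(-4 - 2) = (-1 + a)*(-6) = 6 - 6*a)
l(q) = ⅔ + (q + q²)/(6*(-33 + q)) (l(q) = ⅔ + ((q + q²)/(q - 33))/6 = ⅔ + ((q + q²)/(-33 + q))/6 = ⅔ + (q + q²)/(6*(-33 + q)))
l(L(-1 - 1*6, -4)) - 1*304 = (-132 + (6 - 6*(-4))² + 5*(6 - 6*(-4)))/(6*(-33 + (6 - 6*(-4)))) - 1*304 = (-132 + (6 + 24)² + 5*(6 + 24))/(6*(-33 + (6 + 24))) - 304 = (-132 + 30² + 5*30)/(6*(-33 + 30)) - 304 = (⅙)*(-132 + 900 + 150)/(-3) - 304 = (⅙)*(-⅓)*918 - 304 = -51 - 304 = -355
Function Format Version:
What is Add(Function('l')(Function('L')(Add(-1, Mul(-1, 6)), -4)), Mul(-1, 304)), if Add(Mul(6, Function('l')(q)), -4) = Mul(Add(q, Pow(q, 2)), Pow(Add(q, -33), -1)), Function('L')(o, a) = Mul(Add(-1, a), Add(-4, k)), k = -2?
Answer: -355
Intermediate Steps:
Function('L')(o, a) = Add(6, Mul(-6, a)) (Function('L')(o, a) = Mul(Add(-1, a), Add(-4, -2)) = Mul(Add(-1, a), -6) = Add(6, Mul(-6, a)))
Function('l')(q) = Add(Rational(2, 3), Mul(Rational(1, 6), Pow(Add(-33, q), -1), Add(q, Pow(q, 2)))) (Function('l')(q) = Add(Rational(2, 3), Mul(Rational(1, 6), Mul(Add(q, Pow(q, 2)), Pow(Add(q, -33), -1)))) = Add(Rational(2, 3), Mul(Rational(1, 6), Mul(Add(q, Pow(q, 2)), Pow(Add(-33, q), -1)))) = Add(Rational(2, 3), Mul(Rational(1, 6), Mul(Pow(Add(-33, q), -1), Add(q, Pow(q, 2))))) = Add(Rational(2, 3), Mul(Rational(1, 6), Pow(Add(-33, q), -1), Add(q, Pow(q, 2)))))
Add(Function('l')(Function('L')(Add(-1, Mul(-1, 6)), -4)), Mul(-1, 304)) = Add(Mul(Rational(1, 6), Pow(Add(-33, Add(6, Mul(-6, -4))), -1), Add(-132, Pow(Add(6, Mul(-6, -4)), 2), Mul(5, Add(6, Mul(-6, -4))))), Mul(-1, 304)) = Add(Mul(Rational(1, 6), Pow(Add(-33, Add(6, 24)), -1), Add(-132, Pow(Add(6, 24), 2), Mul(5, Add(6, 24)))), -304) = Add(Mul(Rational(1, 6), Pow(Add(-33, 30), -1), Add(-132, Pow(30, 2), Mul(5, 30))), -304) = Add(Mul(Rational(1, 6), Pow(-3, -1), Add(-132, 900, 150)), -304) = Add(Mul(Rational(1, 6), Rational(-1, 3), 918), -304) = Add(-51, -304) = -355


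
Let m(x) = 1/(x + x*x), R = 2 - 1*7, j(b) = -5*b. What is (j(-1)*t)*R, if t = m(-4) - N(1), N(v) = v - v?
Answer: -25/12 ≈ -2.0833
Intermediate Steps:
N(v) = 0
R = -5 (R = 2 - 7 = -5)
m(x) = 1/(x + x**2)
t = 1/12 (t = 1/((-4)*(1 - 4)) - 1*0 = -1/4/(-3) + 0 = -1/4*(-1/3) + 0 = 1/12 + 0 = 1/12 ≈ 0.083333)
(j(-1)*t)*R = (-5*(-1)*(1/12))*(-5) = (5*(1/12))*(-5) = (5/12)*(-5) = -25/12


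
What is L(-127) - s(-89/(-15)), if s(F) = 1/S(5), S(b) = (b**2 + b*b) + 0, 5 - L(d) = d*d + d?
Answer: -799851/50 ≈ -15997.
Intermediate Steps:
L(d) = 5 - d - d**2 (L(d) = 5 - (d*d + d) = 5 - (d**2 + d) = 5 - (d + d**2) = 5 + (-d - d**2) = 5 - d - d**2)
S(b) = 2*b**2 (S(b) = (b**2 + b**2) + 0 = 2*b**2 + 0 = 2*b**2)
s(F) = 1/50 (s(F) = 1/(2*5**2) = 1/(2*25) = 1/50)
L(-127) - s(-89/(-15)) = (5 - 1*(-127) - 1*(-127)**2) - 1*1/50 = (5 + 127 - 1*16129) - 1/50 = (5 + 127 - 16129) - 1/50 = -15997 - 1/50 = -799851/50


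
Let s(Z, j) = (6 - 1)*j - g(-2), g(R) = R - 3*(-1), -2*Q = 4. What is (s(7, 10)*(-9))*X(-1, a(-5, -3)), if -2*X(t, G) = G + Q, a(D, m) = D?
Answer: -3087/2 ≈ -1543.5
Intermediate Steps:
Q = -2 (Q = -½*4 = -2)
g(R) = 3 + R (g(R) = R + 3 = 3 + R)
s(Z, j) = -1 + 5*j (s(Z, j) = (6 - 1)*j - (3 - 2) = 5*j - 1*1 = 5*j - 1 = -1 + 5*j)
X(t, G) = 1 - G/2 (X(t, G) = -(G - 2)/2 = -(-2 + G)/2 = 1 - G/2)
(s(7, 10)*(-9))*X(-1, a(-5, -3)) = ((-1 + 5*10)*(-9))*(1 - ½*(-5)) = ((-1 + 50)*(-9))*(1 + 5/2) = (49*(-9))*(7/2) = -441*7/2 = -3087/2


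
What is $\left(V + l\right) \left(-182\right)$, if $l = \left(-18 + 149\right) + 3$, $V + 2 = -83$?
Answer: $-8918$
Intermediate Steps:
$V = -85$ ($V = -2 - 83 = -85$)
$l = 134$ ($l = 131 + 3 = 134$)
$\left(V + l\right) \left(-182\right) = \left(-85 + 134\right) \left(-182\right) = 49 \left(-182\right) = -8918$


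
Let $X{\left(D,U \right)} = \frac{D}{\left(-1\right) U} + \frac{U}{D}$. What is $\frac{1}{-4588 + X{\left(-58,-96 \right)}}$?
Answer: $- \frac{1392}{6385033} \approx -0.00021801$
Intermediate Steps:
$X{\left(D,U \right)} = \frac{U}{D} - \frac{D}{U}$ ($X{\left(D,U \right)} = D \left(- \frac{1}{U}\right) + \frac{U}{D} = - \frac{D}{U} + \frac{U}{D} = \frac{U}{D} - \frac{D}{U}$)
$\frac{1}{-4588 + X{\left(-58,-96 \right)}} = \frac{1}{-4588 - \left(- \frac{48}{29} + \frac{29}{48}\right)} = \frac{1}{-4588 - \left(- \frac{48}{29} - - \frac{29}{48}\right)} = \frac{1}{-4588 + \left(\frac{48}{29} - \frac{29}{48}\right)} = \frac{1}{-4588 + \frac{1463}{1392}} = \frac{1}{- \frac{6385033}{1392}} = - \frac{1392}{6385033}$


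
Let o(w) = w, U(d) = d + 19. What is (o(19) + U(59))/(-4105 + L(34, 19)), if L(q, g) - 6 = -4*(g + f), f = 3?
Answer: -97/4187 ≈ -0.023167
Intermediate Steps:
L(q, g) = -6 - 4*g (L(q, g) = 6 - 4*(g + 3) = 6 - 4*(3 + g) = 6 + (-12 - 4*g) = -6 - 4*g)
U(d) = 19 + d
(o(19) + U(59))/(-4105 + L(34, 19)) = (19 + (19 + 59))/(-4105 + (-6 - 4*19)) = (19 + 78)/(-4105 + (-6 - 76)) = 97/(-4105 - 82) = 97/(-4187) = 97*(-1/4187) = -97/4187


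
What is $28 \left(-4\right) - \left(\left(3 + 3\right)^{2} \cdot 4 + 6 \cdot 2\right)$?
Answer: $-268$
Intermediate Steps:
$28 \left(-4\right) - \left(\left(3 + 3\right)^{2} \cdot 4 + 6 \cdot 2\right) = -112 - \left(6^{2} \cdot 4 + 12\right) = -112 - \left(36 \cdot 4 + 12\right) = -112 - \left(144 + 12\right) = -112 - 156 = -268$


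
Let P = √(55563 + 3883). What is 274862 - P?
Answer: 274862 - √59446 ≈ 2.7462e+5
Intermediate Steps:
P = √59446 ≈ 243.82
274862 - P = 274862 - √59446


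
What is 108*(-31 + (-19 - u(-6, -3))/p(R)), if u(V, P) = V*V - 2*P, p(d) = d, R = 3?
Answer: -5544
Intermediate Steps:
u(V, P) = V² - 2*P
108*(-31 + (-19 - u(-6, -3))/p(R)) = 108*(-31 + (-19 - ((-6)² - 2*(-3)))/3) = 108*(-31 + (-19 - (36 + 6))*(⅓)) = 108*(-31 + (-19 - 1*42)*(⅓)) = 108*(-31 + (-19 - 42)*(⅓)) = 108*(-31 - 61*⅓) = 108*(-31 - 61/3) = 108*(-154/3) = -5544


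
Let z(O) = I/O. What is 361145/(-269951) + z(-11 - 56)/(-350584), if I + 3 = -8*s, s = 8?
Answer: -126611928631/94640501384 ≈ -1.3378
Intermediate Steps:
I = -67 (I = -3 - 8*8 = -3 - 64 = -67)
z(O) = -67/O
361145/(-269951) + z(-11 - 56)/(-350584) = 361145/(-269951) - 67/(-11 - 56)/(-350584) = 361145*(-1/269951) - 67/(-67)*(-1/350584) = -361145/269951 - 67*(-1/67)*(-1/350584) = -361145/269951 + 1*(-1/350584) = -361145/269951 - 1/350584 = -126611928631/94640501384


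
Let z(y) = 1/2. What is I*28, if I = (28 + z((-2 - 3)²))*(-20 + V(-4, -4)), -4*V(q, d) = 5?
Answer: -33915/2 ≈ -16958.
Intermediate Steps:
V(q, d) = -5/4 (V(q, d) = -¼*5 = -5/4)
z(y) = ½ (z(y) = 1*(½) = ½)
I = -4845/8 (I = (28 + ½)*(-20 - 5/4) = (57/2)*(-85/4) = -4845/8 ≈ -605.63)
I*28 = -4845/8*28 = -33915/2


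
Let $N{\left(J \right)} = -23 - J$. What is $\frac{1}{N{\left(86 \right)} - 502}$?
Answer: $- \frac{1}{611} \approx -0.0016367$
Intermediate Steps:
$\frac{1}{N{\left(86 \right)} - 502} = \frac{1}{\left(-23 - 86\right) - 502} = \frac{1}{-109 - 502} = \frac{1}{-611} = - \frac{1}{611}$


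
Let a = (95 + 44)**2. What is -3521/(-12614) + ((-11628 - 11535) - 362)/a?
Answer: -32673587/34816442 ≈ -0.93845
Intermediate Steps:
a = 19321 (a = 139**2 = 19321)
-3521/(-12614) + ((-11628 - 11535) - 362)/a = -3521/(-12614) + ((-11628 - 11535) - 362)/19321 = -3521*(-1/12614) + (-23163 - 362)*(1/19321) = 503/1802 - 23525*1/19321 = 503/1802 - 23525/19321 = -32673587/34816442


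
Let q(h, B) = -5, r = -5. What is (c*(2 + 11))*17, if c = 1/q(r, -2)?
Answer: -221/5 ≈ -44.200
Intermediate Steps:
c = -⅕ (c = 1/(-5) = -⅕ ≈ -0.20000)
(c*(2 + 11))*17 = -(2 + 11)/5*17 = -⅕*13*17 = -13/5*17 = -221/5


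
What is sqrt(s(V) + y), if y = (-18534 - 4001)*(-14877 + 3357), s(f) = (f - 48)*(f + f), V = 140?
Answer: 4*sqrt(16226810) ≈ 16113.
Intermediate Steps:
s(f) = 2*f*(-48 + f) (s(f) = (-48 + f)*(2*f) = 2*f*(-48 + f))
y = 259603200 (y = -22535*(-11520) = 259603200)
sqrt(s(V) + y) = sqrt(2*140*(-48 + 140) + 259603200) = sqrt(2*140*92 + 259603200) = sqrt(25760 + 259603200) = sqrt(259628960) = 4*sqrt(16226810)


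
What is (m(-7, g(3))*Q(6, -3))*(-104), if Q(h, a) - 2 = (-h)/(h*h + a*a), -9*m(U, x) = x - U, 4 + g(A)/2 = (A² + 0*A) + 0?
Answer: 49504/135 ≈ 366.70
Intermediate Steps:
g(A) = -8 + 2*A² (g(A) = -8 + 2*((A² + 0*A) + 0) = -8 + 2*((A² + 0) + 0) = -8 + 2*(A² + 0) = -8 + 2*A²)
m(U, x) = -x/9 + U/9 (m(U, x) = -(x - U)/9 = -x/9 + U/9)
Q(h, a) = 2 - h/(a² + h²) (Q(h, a) = 2 + (-h)/(h*h + a*a) = 2 + (-h)/(h² + a²) = 2 + (-h)/(a² + h²) = 2 - h/(a² + h²))
(m(-7, g(3))*Q(6, -3))*(-104) = ((-(-8 + 2*3²)/9 + (⅑)*(-7))*((-1*6 + 2*(-3)² + 2*6²)/((-3)² + 6²)))*(-104) = ((-(-8 + 2*9)/9 - 7/9)*((-6 + 2*9 + 2*36)/(9 + 36)))*(-104) = ((-(-8 + 18)/9 - 7/9)*((-6 + 18 + 72)/45))*(-104) = ((-⅑*10 - 7/9)*((1/45)*84))*(-104) = ((-10/9 - 7/9)*(28/15))*(-104) = -17/9*28/15*(-104) = -476/135*(-104) = 49504/135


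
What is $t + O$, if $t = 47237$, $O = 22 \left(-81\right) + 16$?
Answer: $45471$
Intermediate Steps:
$O = -1766$ ($O = -1782 + 16 = -1766$)
$t + O = 47237 - 1766 = 45471$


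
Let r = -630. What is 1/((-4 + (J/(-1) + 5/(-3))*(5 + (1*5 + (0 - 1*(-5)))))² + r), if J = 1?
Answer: 1/1306 ≈ 0.00076570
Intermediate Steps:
1/((-4 + (J/(-1) + 5/(-3))*(5 + (1*5 + (0 - 1*(-5)))))² + r) = 1/((-4 + (1/(-1) + 5/(-3))*(5 + (1*5 + (0 - 1*(-5)))))² - 630) = 1/((-4 + (1*(-1) + 5*(-⅓))*(5 + (5 + (0 + 5))))² - 630) = 1/((-4 + (-1 - 5/3)*(5 + (5 + 5)))² - 630) = 1/((-4 - 8*(5 + 10)/3)² - 630) = 1/((-4 - 8/3*15)² - 630) = 1/((-4 - 40)² - 630) = 1/((-44)² - 630) = 1/(1936 - 630) = 1/1306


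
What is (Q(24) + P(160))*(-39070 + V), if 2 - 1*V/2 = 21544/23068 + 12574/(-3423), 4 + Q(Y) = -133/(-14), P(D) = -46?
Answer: 10409470813971/6580147 ≈ 1.5820e+6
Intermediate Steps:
Q(Y) = 11/2 (Q(Y) = -4 - 133/(-14) = -4 - 133*(-1/14) = -4 + 19/2 = 11/2)
V = 187117724/19740441 (V = 4 - 2*(21544/23068 + 12574/(-3423)) = 4 - 2*(21544*(1/23068) + 12574*(-1/3423)) = 4 - 2*(5386/5767 - 12574/3423) = 4 - 2*(-54077980/19740441) = 4 + 108155960/19740441 = 187117724/19740441 ≈ 9.4789)
(Q(24) + P(160))*(-39070 + V) = (11/2 - 46)*(-39070 + 187117724/19740441) = -81/2*(-771071912146/19740441) = 10409470813971/6580147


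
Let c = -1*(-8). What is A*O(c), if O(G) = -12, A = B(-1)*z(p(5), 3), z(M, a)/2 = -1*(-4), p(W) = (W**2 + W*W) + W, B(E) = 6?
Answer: -576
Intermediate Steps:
p(W) = W + 2*W**2 (p(W) = (W**2 + W**2) + W = 2*W**2 + W = W + 2*W**2)
c = 8
z(M, a) = 8 (z(M, a) = 2*(-1*(-4)) = 2*4 = 8)
A = 48 (A = 6*8 = 48)
A*O(c) = 48*(-12) = -576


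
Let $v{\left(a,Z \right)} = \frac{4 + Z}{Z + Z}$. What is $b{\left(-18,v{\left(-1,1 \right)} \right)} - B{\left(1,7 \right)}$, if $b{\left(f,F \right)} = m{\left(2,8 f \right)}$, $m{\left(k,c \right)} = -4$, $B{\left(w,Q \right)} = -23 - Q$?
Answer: $26$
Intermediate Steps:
$v{\left(a,Z \right)} = \frac{4 + Z}{2 Z}$
$b{\left(f,F \right)} = -4$
$b{\left(-18,v{\left(-1,1 \right)} \right)} - B{\left(1,7 \right)} = -4 - \left(-23 - 7\right) = -4 - -30 = -4 + 30 = 26$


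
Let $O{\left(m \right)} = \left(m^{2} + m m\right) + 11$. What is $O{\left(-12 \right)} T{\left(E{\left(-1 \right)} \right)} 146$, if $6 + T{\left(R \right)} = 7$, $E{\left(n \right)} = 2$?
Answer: $43654$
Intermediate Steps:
$O{\left(m \right)} = 11 + 2 m^{2}$ ($O{\left(m \right)} = \left(m^{2} + m^{2}\right) + 11 = 2 m^{2} + 11 = 11 + 2 m^{2}$)
$T{\left(R \right)} = 1$ ($T{\left(R \right)} = -6 + 7 = 1$)
$O{\left(-12 \right)} T{\left(E{\left(-1 \right)} \right)} 146 = \left(11 + 2 \left(-12\right)^{2}\right) 1 \cdot 146 = \left(11 + 2 \cdot 144\right) 1 \cdot 146 = \left(11 + 288\right) 1 \cdot 146 = 299 \cdot 1 \cdot 146 = 299 \cdot 146 = 43654$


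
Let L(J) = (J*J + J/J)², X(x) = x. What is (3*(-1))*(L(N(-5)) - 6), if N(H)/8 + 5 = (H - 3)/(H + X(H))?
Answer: -2394006753/625 ≈ -3.8304e+6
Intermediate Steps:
N(H) = -40 + 4*(-3 + H)/H (N(H) = -40 + 8*((H - 3)/(H + H)) = -40 + 8*((-3 + H)/((2*H))) = -40 + 8*((-3 + H)*(1/(2*H))) = -40 + 8*((-3 + H)/(2*H)) = -40 + 4*(-3 + H)/H)
L(J) = (1 + J²)² (L(J) = (J² + 1)² = (1 + J²)²)
(3*(-1))*(L(N(-5)) - 6) = (3*(-1))*((1 + (-36 - 12/(-5))²)² - 6) = -3*((1 + (-36 - 12*(-⅕))²)² - 6) = -3*((1 + (-36 + 12/5)²)² - 6) = -3*((1 + (-168/5)²)² - 6) = -3*((1 + 28224/25)² - 6) = -3*((28249/25)² - 6) = -3*(798006001/625 - 6) = -3*798002251/625 = -2394006753/625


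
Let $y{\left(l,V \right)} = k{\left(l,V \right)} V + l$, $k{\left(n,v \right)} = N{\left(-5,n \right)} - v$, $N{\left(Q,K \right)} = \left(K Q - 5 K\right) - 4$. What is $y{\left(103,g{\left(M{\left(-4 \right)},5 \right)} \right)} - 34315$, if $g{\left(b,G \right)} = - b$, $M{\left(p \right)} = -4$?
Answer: $-38364$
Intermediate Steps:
$N{\left(Q,K \right)} = -4 - 5 K + K Q$ ($N{\left(Q,K \right)} = \left(- 5 K + K Q\right) - 4 = -4 - 5 K + K Q$)
$k{\left(n,v \right)} = -4 - v - 10 n$ ($k{\left(n,v \right)} = \left(-4 - 5 n + n \left(-5\right)\right) - v = \left(-4 - 5 n - 5 n\right) - v = \left(-4 - 10 n\right) - v = -4 - v - 10 n$)
$y{\left(l,V \right)} = l + V \left(-4 - V - 10 l\right)$ ($y{\left(l,V \right)} = \left(-4 - V - 10 l\right) V + l = V \left(-4 - V - 10 l\right) + l = l + V \left(-4 - V - 10 l\right)$)
$y{\left(103,g{\left(M{\left(-4 \right)},5 \right)} \right)} - 34315 = \left(103 - \left(-1\right) \left(-4\right) \left(4 - -4 + 10 \cdot 103\right)\right) - 34315 = \left(103 - 4 \left(4 + 4 + 1030\right)\right) - 34315 = \left(103 - 4 \cdot 1038\right) - 34315 = \left(103 - 4152\right) - 34315 = -4049 - 34315 = -38364$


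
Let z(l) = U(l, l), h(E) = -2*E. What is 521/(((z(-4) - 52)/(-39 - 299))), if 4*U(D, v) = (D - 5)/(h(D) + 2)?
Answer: 7043920/2089 ≈ 3371.9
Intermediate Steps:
U(D, v) = (-5 + D)/(4*(2 - 2*D)) (U(D, v) = ((D - 5)/(-2*D + 2))/4 = ((-5 + D)/(2 - 2*D))/4 = (-5 + D)/(4*(2 - 2*D)))
z(l) = (5 - l)/(8*(-1 + l))
521/(((z(-4) - 52)/(-39 - 299))) = 521/((((5 - 1*(-4))/(8*(-1 - 4)) - 52)/(-39 - 299))) = 521/((((⅛)*(5 + 4)/(-5) - 52)/(-338))) = 521/((((⅛)*(-⅕)*9 - 52)*(-1/338))) = 521/(((-9/40 - 52)*(-1/338))) = 521/((-2089/40*(-1/338))) = 521/(2089/13520) = 521*(13520/2089) = 7043920/2089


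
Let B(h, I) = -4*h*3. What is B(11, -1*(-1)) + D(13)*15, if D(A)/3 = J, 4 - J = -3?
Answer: 183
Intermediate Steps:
J = 7 (J = 4 - 1*(-3) = 4 + 3 = 7)
D(A) = 21 (D(A) = 3*7 = 21)
B(h, I) = -12*h
B(11, -1*(-1)) + D(13)*15 = -12*11 + 21*15 = -132 + 315 = 183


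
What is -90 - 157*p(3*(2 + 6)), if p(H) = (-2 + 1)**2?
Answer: -247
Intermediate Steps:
p(H) = 1 (p(H) = (-1)**2 = 1)
-90 - 157*p(3*(2 + 6)) = -90 - 157*1 = -90 - 157 = -247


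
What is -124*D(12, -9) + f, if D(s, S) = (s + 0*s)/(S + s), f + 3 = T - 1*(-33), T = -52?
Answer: -518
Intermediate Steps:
f = -22 (f = -3 + (-52 - 1*(-33)) = -3 + (-52 + 33) = -3 - 19 = -22)
D(s, S) = s/(S + s) (D(s, S) = (s + 0)/(S + s) = s/(S + s))
-124*D(12, -9) + f = -1488/(-9 + 12) - 22 = -1488/3 - 22 = -124*4 - 22 = -496 - 22 = -518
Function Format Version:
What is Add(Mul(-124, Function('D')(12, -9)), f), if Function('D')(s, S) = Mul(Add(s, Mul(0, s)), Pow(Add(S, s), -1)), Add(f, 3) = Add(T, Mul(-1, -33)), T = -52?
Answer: -518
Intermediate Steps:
f = -22 (f = Add(-3, Add(-52, Mul(-1, -33))) = Add(-3, Add(-52, 33)) = Add(-3, -19) = -22)
Function('D')(s, S) = Mul(s, Pow(Add(S, s), -1)) (Function('D')(s, S) = Mul(Add(s, 0), Pow(Add(S, s), -1)) = Mul(s, Pow(Add(S, s), -1)))
Add(Mul(-124, Function('D')(12, -9)), f) = Add(Mul(-124, Mul(12, Pow(Add(-9, 12), -1))), -22) = Add(Mul(-124, Mul(12, Pow(3, -1))), -22) = Add(Mul(-124, Mul(12, Rational(1, 3))), -22) = Add(Mul(-124, 4), -22) = Add(-496, -22) = -518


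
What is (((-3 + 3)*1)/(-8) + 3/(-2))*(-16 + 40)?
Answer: -36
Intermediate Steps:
(((-3 + 3)*1)/(-8) + 3/(-2))*(-16 + 40) = ((0*1)*(-1/8) + 3*(-1/2))*24 = (0*(-1/8) - 3/2)*24 = (0 - 3/2)*24 = -3/2*24 = -36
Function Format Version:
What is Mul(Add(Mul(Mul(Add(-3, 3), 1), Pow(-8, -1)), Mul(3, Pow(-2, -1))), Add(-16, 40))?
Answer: -36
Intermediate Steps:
Mul(Add(Mul(Mul(Add(-3, 3), 1), Pow(-8, -1)), Mul(3, Pow(-2, -1))), Add(-16, 40)) = Mul(Add(Mul(Mul(0, 1), Rational(-1, 8)), Mul(3, Rational(-1, 2))), 24) = Mul(Add(Mul(0, Rational(-1, 8)), Rational(-3, 2)), 24) = Mul(Add(0, Rational(-3, 2)), 24) = Mul(Rational(-3, 2), 24) = -36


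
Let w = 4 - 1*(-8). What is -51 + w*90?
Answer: 1029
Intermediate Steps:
w = 12 (w = 4 + 8 = 12)
-51 + w*90 = -51 + 12*90 = -51 + 1080 = 1029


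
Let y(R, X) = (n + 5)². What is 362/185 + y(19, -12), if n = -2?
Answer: 2027/185 ≈ 10.957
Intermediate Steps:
y(R, X) = 9 (y(R, X) = (-2 + 5)² = 3² = 9)
362/185 + y(19, -12) = 362/185 + 9 = 2027/185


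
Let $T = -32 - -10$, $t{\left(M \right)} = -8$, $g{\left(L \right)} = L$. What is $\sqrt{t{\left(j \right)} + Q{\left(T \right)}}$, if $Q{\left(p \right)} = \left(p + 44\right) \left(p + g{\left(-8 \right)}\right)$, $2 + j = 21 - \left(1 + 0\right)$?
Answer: $2 i \sqrt{167} \approx 25.846 i$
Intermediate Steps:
$j = 18$ ($j = -2 + \left(21 - \left(1 + 0\right)\right) = -2 + \left(21 - 1\right) = -2 + 20 = 18$)
$T = -22$ ($T = -32 + 10 = -22$)
$Q{\left(p \right)} = \left(-8 + p\right) \left(44 + p\right)$ ($Q{\left(p \right)} = \left(p + 44\right) \left(p - 8\right) = \left(44 + p\right) \left(-8 + p\right) = \left(-8 + p\right) \left(44 + p\right)$)
$\sqrt{t{\left(j \right)} + Q{\left(T \right)}} = \sqrt{-8 + \left(-352 + \left(-22\right)^{2} + 36 \left(-22\right)\right)} = \sqrt{-8 - 660} = \sqrt{-668} = 2 i \sqrt{167}$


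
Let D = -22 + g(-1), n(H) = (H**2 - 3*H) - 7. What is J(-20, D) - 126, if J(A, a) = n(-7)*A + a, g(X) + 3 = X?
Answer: -1412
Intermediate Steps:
g(X) = -3 + X
n(H) = -7 + H**2 - 3*H
D = -26 (D = -22 + (-3 - 1) = -22 - 4 = -26)
J(A, a) = a + 63*A (J(A, a) = (-7 + (-7)**2 - 3*(-7))*A + a = (-7 + 49 + 21)*A + a = 63*A + a = a + 63*A)
J(-20, D) - 126 = (-26 + 63*(-20)) - 126 = (-26 - 1260) - 126 = -1286 - 126 = -1412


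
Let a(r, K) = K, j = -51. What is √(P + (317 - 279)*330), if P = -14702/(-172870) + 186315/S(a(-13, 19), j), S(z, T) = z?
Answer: √60268300465893410/1642265 ≈ 149.49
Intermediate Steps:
P = 16104276694/1642265 (P = -14702/(-172870) + 186315/19 = -14702*(-1/172870) + 186315*(1/19) = 7351/86435 + 186315/19 = 16104276694/1642265 ≈ 9806.1)
√(P + (317 - 279)*330) = √(16104276694/1642265 + (317 - 279)*330) = √(16104276694/1642265 + 38*330) = √(16104276694/1642265 + 12540) = √(36698279794/1642265) = √60268300465893410/1642265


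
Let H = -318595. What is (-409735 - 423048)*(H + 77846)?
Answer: 200491674467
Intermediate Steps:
(-409735 - 423048)*(H + 77846) = (-409735 - 423048)*(-318595 + 77846) = -832783*(-240749) = 200491674467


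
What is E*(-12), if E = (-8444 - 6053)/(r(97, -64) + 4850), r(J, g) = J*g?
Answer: -12426/97 ≈ -128.10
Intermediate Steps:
E = 2071/194 (E = (-8444 - 6053)/(97*(-64) + 4850) = -14497/(-6208 + 4850) = -14497/(-1358) = -14497*(-1/1358) = 2071/194 ≈ 10.675)
E*(-12) = (2071/194)*(-12) = -12426/97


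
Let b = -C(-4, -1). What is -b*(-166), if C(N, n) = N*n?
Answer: -664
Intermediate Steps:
b = -4 (b = -(-4)*(-1) = -1*4 = -4)
-b*(-166) = -(-4)*(-166) = -1*664 = -664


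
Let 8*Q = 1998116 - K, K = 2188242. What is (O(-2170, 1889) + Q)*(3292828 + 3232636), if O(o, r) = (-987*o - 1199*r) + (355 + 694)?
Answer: -951658987466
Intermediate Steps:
O(o, r) = 1049 - 1199*r - 987*o (O(o, r) = (-1199*r - 987*o) + 1049 = 1049 - 1199*r - 987*o)
Q = -95063/4 (Q = (1998116 - 1*2188242)/8 = (1998116 - 2188242)/8 = (⅛)*(-190126) = -95063/4 ≈ -23766.)
(O(-2170, 1889) + Q)*(3292828 + 3232636) = ((1049 - 1199*1889 - 987*(-2170)) - 95063/4)*(3292828 + 3232636) = ((1049 - 2264911 + 2141790) - 95063/4)*6525464 = (-122072 - 95063/4)*6525464 = -583351/4*6525464 = -951658987466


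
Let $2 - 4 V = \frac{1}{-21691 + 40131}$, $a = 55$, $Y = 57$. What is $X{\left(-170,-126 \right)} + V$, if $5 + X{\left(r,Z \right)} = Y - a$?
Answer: $- \frac{184401}{73760} \approx -2.5$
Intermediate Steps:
$X{\left(r,Z \right)} = -3$ ($X{\left(r,Z \right)} = -5 + \left(57 - 55\right) = -5 + 2 = -3$)
$V = \frac{36879}{73760}$ ($V = \frac{1}{2} - \frac{1}{4 \left(-21691 + 40131\right)} = \frac{1}{2} - \frac{1}{4 \cdot 18440} = \frac{1}{2} - \frac{1}{73760} = \frac{36879}{73760} \approx 0.49999$)
$X{\left(-170,-126 \right)} + V = -3 + \frac{36879}{73760} = - \frac{184401}{73760}$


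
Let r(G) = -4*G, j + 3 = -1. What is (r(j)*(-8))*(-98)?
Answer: 12544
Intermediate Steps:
j = -4 (j = -3 - 1 = -4)
(r(j)*(-8))*(-98) = (-4*(-4)*(-8))*(-98) = (16*(-8))*(-98) = -128*(-98) = 12544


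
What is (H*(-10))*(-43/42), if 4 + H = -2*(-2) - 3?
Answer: -215/7 ≈ -30.714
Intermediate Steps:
H = -3 (H = -4 + (-2*(-2) - 3) = -4 + (4 - 3) = -4 + 1 = -3)
(H*(-10))*(-43/42) = (-3*(-10))*(-43/42) = 30*(-43*1/42) = 30*(-43/42) = -215/7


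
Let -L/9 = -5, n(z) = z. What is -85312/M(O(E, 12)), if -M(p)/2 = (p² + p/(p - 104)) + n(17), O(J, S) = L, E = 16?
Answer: 2516704/120433 ≈ 20.897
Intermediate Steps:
L = 45 (L = -9*(-5) = 45)
O(J, S) = 45
M(p) = -34 - 2*p² - 2*p/(-104 + p) (M(p) = -2*((p² + p/(p - 104)) + 17) = -2*((p² + p/(-104 + p)) + 17) = -2*(17 + p² + p/(-104 + p)) = -34 - 2*p² - 2*p/(-104 + p))
-85312/M(O(E, 12)) = -85312*(-104 + 45)/(2*(1768 - 1*45³ - 18*45 + 104*45²)) = -85312*(-59/(2*(1768 - 1*91125 - 810 + 104*2025))) = -85312*(-59/(2*(1768 - 91125 - 810 + 210600))) = -85312/(2*(-1/59)*120433) = -85312/(-240866/59) = -85312*(-59/240866) = 2516704/120433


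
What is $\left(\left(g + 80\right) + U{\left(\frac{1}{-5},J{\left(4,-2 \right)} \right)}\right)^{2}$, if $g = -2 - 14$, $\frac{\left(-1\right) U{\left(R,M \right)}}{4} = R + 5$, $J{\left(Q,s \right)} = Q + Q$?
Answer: $\frac{50176}{25} \approx 2007.0$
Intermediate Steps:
$J{\left(Q,s \right)} = 2 Q$
$U{\left(R,M \right)} = -20 - 4 R$ ($U{\left(R,M \right)} = - 4 \left(R + 5\right) = - 4 \left(5 + R\right) = -20 - 4 R$)
$g = -16$
$\left(\left(g + 80\right) + U{\left(\frac{1}{-5},J{\left(4,-2 \right)} \right)}\right)^{2} = \left(\left(-16 + 80\right) - \left(20 + \frac{4}{-5}\right)\right)^{2} = \left(64 - \frac{96}{5}\right)^{2} = \left(\frac{224}{5}\right)^{2} = \frac{50176}{25}$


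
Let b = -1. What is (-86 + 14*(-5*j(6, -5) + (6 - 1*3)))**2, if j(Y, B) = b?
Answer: 676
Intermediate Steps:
j(Y, B) = -1
(-86 + 14*(-5*j(6, -5) + (6 - 1*3)))**2 = (-86 + 14*(-5*(-1) + (6 - 1*3)))**2 = (-86 + 14*(5 + (6 - 3)))**2 = (-86 + 14*(5 + 3))**2 = (-86 + 14*8)**2 = (-86 + 112)**2 = 26**2 = 676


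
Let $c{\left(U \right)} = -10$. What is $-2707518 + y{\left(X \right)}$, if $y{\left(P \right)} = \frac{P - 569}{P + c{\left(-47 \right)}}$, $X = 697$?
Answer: $- \frac{1860064738}{687} \approx -2.7075 \cdot 10^{6}$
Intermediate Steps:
$y{\left(P \right)} = \frac{-569 + P}{-10 + P}$ ($y{\left(P \right)} = \frac{P - 569}{P - 10} = \frac{-569 + P}{-10 + P}$)
$-2707518 + y{\left(X \right)} = -2707518 + \frac{-569 + 697}{-10 + 697} = -2707518 + \frac{1}{687} \cdot 128 = -2707518 + \frac{128}{687} = - \frac{1860064738}{687}$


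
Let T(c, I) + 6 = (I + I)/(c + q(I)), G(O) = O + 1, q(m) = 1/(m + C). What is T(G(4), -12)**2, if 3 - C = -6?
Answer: 6084/49 ≈ 124.16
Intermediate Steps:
C = 9 (C = 3 - 1*(-6) = 3 + 6 = 9)
q(m) = 1/(9 + m) (q(m) = 1/(m + 9) = 1/(9 + m))
G(O) = 1 + O
T(c, I) = -6 + 2*I/(c + 1/(9 + I)) (T(c, I) = -6 + (I + I)/(c + 1/(9 + I)) = -6 + (2*I)/(c + 1/(9 + I)) = -6 + 2*I/(c + 1/(9 + I)))
T(G(4), -12)**2 = (2*(-3 - (9 - 12)*(-1*(-12) + 3*(1 + 4)))/(1 + (1 + 4)*(9 - 12)))**2 = (2*(-3 - 1*(-3)*(12 + 3*5))/(1 + 5*(-3)))**2 = (2*(-3 - 1*(-3)*(12 + 15))/(1 - 15))**2 = (2*(-3 - 1*(-3)*27)/(-14))**2 = (2*(-1/14)*(-3 + 81))**2 = (2*(-1/14)*78)**2 = (-78/7)**2 = 6084/49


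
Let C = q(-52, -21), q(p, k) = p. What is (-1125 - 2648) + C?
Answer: -3825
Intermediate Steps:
C = -52
(-1125 - 2648) + C = (-1125 - 2648) - 52 = -3773 - 52 = -3825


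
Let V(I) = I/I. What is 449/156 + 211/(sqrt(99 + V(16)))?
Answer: 18703/780 ≈ 23.978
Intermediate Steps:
V(I) = 1
449/156 + 211/(sqrt(99 + V(16))) = 449/156 + 211/(sqrt(99 + 1)) = 449*(1/156) + 211/(sqrt(100)) = 449/156 + 211/10 = 18703/780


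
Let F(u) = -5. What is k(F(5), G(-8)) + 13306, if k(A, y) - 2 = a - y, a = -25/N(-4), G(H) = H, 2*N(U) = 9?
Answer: 119794/9 ≈ 13310.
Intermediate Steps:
N(U) = 9/2 (N(U) = (½)*9 = 9/2)
a = -50/9 (a = -25/9/2 = -25*2/9 = -50/9 ≈ -5.5556)
k(A, y) = -32/9 - y (k(A, y) = 2 + (-50/9 - y) = -32/9 - y)
k(F(5), G(-8)) + 13306 = (-32/9 - 1*(-8)) + 13306 = (-32/9 + 8) + 13306 = 40/9 + 13306 = 119794/9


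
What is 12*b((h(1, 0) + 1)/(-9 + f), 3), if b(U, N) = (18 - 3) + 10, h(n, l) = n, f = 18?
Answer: 300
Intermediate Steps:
b(U, N) = 25 (b(U, N) = 15 + 10 = 25)
12*b((h(1, 0) + 1)/(-9 + f), 3) = 12*25 = 300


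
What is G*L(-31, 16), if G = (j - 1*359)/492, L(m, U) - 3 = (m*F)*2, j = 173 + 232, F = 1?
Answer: -1357/246 ≈ -5.5163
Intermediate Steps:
j = 405
L(m, U) = 3 + 2*m (L(m, U) = 3 + (m*1)*2 = 3 + m*2 = 3 + 2*m)
G = 23/246 (G = (405 - 1*359)/492 = (405 - 359)*(1/492) = 46*(1/492) = 23/246 ≈ 0.093496)
G*L(-31, 16) = 23*(3 + 2*(-31))/246 = 23*(3 - 62)/246 = (23/246)*(-59) = -1357/246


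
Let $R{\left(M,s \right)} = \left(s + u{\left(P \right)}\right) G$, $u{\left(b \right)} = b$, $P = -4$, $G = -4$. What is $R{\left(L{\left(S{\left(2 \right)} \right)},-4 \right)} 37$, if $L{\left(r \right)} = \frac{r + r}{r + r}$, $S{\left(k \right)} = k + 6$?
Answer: $1184$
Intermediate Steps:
$S{\left(k \right)} = 6 + k$
$L{\left(r \right)} = 1$ ($L{\left(r \right)} = \frac{2 r}{2 r} = 2 r \frac{1}{2 r} = 1$)
$R{\left(M,s \right)} = 16 - 4 s$ ($R{\left(M,s \right)} = \left(s - 4\right) \left(-4\right) = \left(-4 + s\right) \left(-4\right) = 16 - 4 s$)
$R{\left(L{\left(S{\left(2 \right)} \right)},-4 \right)} 37 = \left(16 - -16\right) 37 = \left(16 + 16\right) 37 = 32 \cdot 37 = 1184$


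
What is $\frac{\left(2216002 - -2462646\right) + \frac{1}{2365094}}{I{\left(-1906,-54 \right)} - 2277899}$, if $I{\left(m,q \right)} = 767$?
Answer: $- \frac{3688480770971}{1795210410136} \approx -2.0546$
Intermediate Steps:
$\frac{\left(2216002 - -2462646\right) + \frac{1}{2365094}}{I{\left(-1906,-54 \right)} - 2277899} = \frac{\left(2216002 - -2462646\right) + \frac{1}{2365094}}{767 - 2277899} = \frac{\left(2216002 + 2462646\right) + \frac{1}{2365094}}{-2277132} = \left(4678648 + \frac{1}{2365094}\right) \left(- \frac{1}{2277132}\right) = \frac{11065442312913}{2365094} \left(- \frac{1}{2277132}\right) = - \frac{3688480770971}{1795210410136}$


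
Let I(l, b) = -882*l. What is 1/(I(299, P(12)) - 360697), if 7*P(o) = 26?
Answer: -1/624415 ≈ -1.6015e-6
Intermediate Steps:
P(o) = 26/7 (P(o) = (1/7)*26 = 26/7)
1/(I(299, P(12)) - 360697) = 1/(-882*299 - 360697) = 1/(-263718 - 360697) = 1/(-624415) = -1/624415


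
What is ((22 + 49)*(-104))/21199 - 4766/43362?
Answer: -210609721/459615519 ≈ -0.45823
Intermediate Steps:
((22 + 49)*(-104))/21199 - 4766/43362 = (71*(-104))*(1/21199) - 4766*1/43362 = -7384*1/21199 - 2383/21681 = -7384/21199 - 2383/21681 = -210609721/459615519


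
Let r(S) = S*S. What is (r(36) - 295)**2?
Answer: 1002001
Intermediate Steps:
r(S) = S**2
(r(36) - 295)**2 = (36**2 - 295)**2 = (1296 - 295)**2 = 1001**2 = 1002001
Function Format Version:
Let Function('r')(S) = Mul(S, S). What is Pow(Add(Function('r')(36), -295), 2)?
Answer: 1002001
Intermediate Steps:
Function('r')(S) = Pow(S, 2)
Pow(Add(Function('r')(36), -295), 2) = Pow(Add(Pow(36, 2), -295), 2) = Pow(Add(1296, -295), 2) = Pow(1001, 2) = 1002001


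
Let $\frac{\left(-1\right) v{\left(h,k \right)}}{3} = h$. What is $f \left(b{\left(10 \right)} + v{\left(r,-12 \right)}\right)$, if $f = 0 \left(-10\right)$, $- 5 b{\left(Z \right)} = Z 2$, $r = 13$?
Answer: $0$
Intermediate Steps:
$b{\left(Z \right)} = - \frac{2 Z}{5}$ ($b{\left(Z \right)} = - \frac{Z 2}{5} = - \frac{2 Z}{5}$)
$v{\left(h,k \right)} = - 3 h$
$f = 0$
$f \left(b{\left(10 \right)} + v{\left(r,-12 \right)}\right) = 0 \left(\left(- \frac{2}{5}\right) 10 - 39\right) = 0 \left(-4 - 39\right) = 0 \left(-43\right) = 0$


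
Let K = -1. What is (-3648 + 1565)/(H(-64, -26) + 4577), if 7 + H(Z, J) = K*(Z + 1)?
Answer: -2083/4633 ≈ -0.44960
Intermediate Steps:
H(Z, J) = -8 - Z (H(Z, J) = -7 - (Z + 1) = -7 - (1 + Z) = -7 + (-1 - Z) = -8 - Z)
(-3648 + 1565)/(H(-64, -26) + 4577) = (-3648 + 1565)/((-8 - 1*(-64)) + 4577) = -2083/((-8 + 64) + 4577) = -2083/(56 + 4577) = -2083/4633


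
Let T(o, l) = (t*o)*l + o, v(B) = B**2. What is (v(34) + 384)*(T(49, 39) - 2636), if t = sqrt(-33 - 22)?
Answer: -3983980 + 2942940*I*sqrt(55) ≈ -3.984e+6 + 2.1825e+7*I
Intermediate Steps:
t = I*sqrt(55) (t = sqrt(-55) = I*sqrt(55) ≈ 7.4162*I)
T(o, l) = o + I*l*o*sqrt(55) (T(o, l) = ((I*sqrt(55))*o)*l + o = (I*o*sqrt(55))*l + o = I*l*o*sqrt(55) + o = o + I*l*o*sqrt(55))
(v(34) + 384)*(T(49, 39) - 2636) = (34**2 + 384)*(49*(1 + I*39*sqrt(55)) - 2636) = (1156 + 384)*(49*(1 + 39*I*sqrt(55)) - 2636) = 1540*((49 + 1911*I*sqrt(55)) - 2636) = 1540*(-2587 + 1911*I*sqrt(55)) = -3983980 + 2942940*I*sqrt(55)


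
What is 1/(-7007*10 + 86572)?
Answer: 1/16502 ≈ 6.0599e-5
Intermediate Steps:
1/(-7007*10 + 86572) = 1/(-70070 + 86572) = 1/16502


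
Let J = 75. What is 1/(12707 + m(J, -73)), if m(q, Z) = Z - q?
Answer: 1/12559 ≈ 7.9624e-5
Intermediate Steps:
1/(12707 + m(J, -73)) = 1/(12707 + (-73 - 1*75)) = 1/(12707 + (-73 - 75)) = 1/(12707 - 148) = 1/12559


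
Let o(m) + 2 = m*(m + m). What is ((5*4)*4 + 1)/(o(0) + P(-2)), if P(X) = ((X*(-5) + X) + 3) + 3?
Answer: 27/4 ≈ 6.7500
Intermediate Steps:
o(m) = -2 + 2*m² (o(m) = -2 + m*(m + m) = -2 + m*(2*m) = -2 + 2*m²)
P(X) = 6 - 4*X (P(X) = ((-5*X + X) + 3) + 3 = (-4*X + 3) + 3 = (3 - 4*X) + 3 = 6 - 4*X)
((5*4)*4 + 1)/(o(0) + P(-2)) = ((5*4)*4 + 1)/((-2 + 2*0²) + (6 - 4*(-2))) = (20*4 + 1)/((-2 + 2*0) + (6 + 8)) = (80 + 1)/((-2 + 0) + 14) = 81/(-2 + 14) = 81/12 = (1/12)*81 = 27/4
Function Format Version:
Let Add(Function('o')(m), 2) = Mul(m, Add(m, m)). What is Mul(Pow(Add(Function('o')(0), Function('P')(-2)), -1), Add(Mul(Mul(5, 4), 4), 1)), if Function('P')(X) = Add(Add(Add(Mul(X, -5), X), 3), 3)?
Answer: Rational(27, 4) ≈ 6.7500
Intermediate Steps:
Function('o')(m) = Add(-2, Mul(2, Pow(m, 2))) (Function('o')(m) = Add(-2, Mul(m, Add(m, m))) = Add(-2, Mul(m, Mul(2, m))) = Add(-2, Mul(2, Pow(m, 2))))
Function('P')(X) = Add(6, Mul(-4, X)) (Function('P')(X) = Add(Add(Add(Mul(-5, X), X), 3), 3) = Add(Add(Mul(-4, X), 3), 3) = Add(Add(3, Mul(-4, X)), 3) = Add(6, Mul(-4, X)))
Mul(Pow(Add(Function('o')(0), Function('P')(-2)), -1), Add(Mul(Mul(5, 4), 4), 1)) = Mul(Pow(Add(Add(-2, Mul(2, Pow(0, 2))), Add(6, Mul(-4, -2))), -1), Add(Mul(Mul(5, 4), 4), 1)) = Mul(Pow(Add(Add(-2, Mul(2, 0)), Add(6, 8)), -1), Add(Mul(20, 4), 1)) = Mul(Pow(Add(Add(-2, 0), 14), -1), Add(80, 1)) = Mul(Pow(Add(-2, 14), -1), 81) = Mul(Pow(12, -1), 81) = Mul(Rational(1, 12), 81) = Rational(27, 4)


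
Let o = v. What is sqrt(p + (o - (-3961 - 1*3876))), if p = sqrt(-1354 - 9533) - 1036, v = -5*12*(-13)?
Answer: sqrt(7581 + I*sqrt(10887)) ≈ 87.071 + 0.5992*I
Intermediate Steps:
v = 780 (v = -60*(-13) = 780)
o = 780
p = -1036 + I*sqrt(10887) (p = sqrt(-10887) - 1036 = I*sqrt(10887) - 1036 = -1036 + I*sqrt(10887) ≈ -1036.0 + 104.34*I)
sqrt(p + (o - (-3961 - 1*3876))) = sqrt((-1036 + I*sqrt(10887)) + (780 - (-3961 - 1*3876))) = sqrt((-1036 + I*sqrt(10887)) + (780 - (-3961 - 3876))) = sqrt((-1036 + I*sqrt(10887)) + (780 - 1*(-7837))) = sqrt((-1036 + I*sqrt(10887)) + (780 + 7837)) = sqrt((-1036 + I*sqrt(10887)) + 8617) = sqrt(7581 + I*sqrt(10887))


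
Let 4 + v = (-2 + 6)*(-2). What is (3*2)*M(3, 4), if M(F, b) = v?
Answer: -72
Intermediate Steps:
v = -12 (v = -4 + (-2 + 6)*(-2) = -4 + 4*(-2) = -4 - 8 = -12)
M(F, b) = -12
(3*2)*M(3, 4) = (3*2)*(-12) = 6*(-12) = -72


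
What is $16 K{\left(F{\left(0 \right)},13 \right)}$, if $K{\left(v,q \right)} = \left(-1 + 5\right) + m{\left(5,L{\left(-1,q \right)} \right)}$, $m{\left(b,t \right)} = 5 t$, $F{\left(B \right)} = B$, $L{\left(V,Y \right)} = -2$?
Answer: $-96$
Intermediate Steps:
$K{\left(v,q \right)} = -6$ ($K{\left(v,q \right)} = \left(-1 + 5\right) + 5 \left(-2\right) = 4 - 10 = -6$)
$16 K{\left(F{\left(0 \right)},13 \right)} = 16 \left(-6\right) = -96$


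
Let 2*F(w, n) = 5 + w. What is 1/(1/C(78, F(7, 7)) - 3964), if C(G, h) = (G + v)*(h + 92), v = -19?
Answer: -5782/22919847 ≈ -0.00025227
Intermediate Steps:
F(w, n) = 5/2 + w/2 (F(w, n) = (5 + w)/2 = 5/2 + w/2)
C(G, h) = (-19 + G)*(92 + h) (C(G, h) = (G - 19)*(h + 92) = (-19 + G)*(92 + h))
1/(1/C(78, F(7, 7)) - 3964) = 1/(1/(-1748 - 19*(5/2 + (½)*7) + 92*78 + 78*(5/2 + (½)*7)) - 3964) = 1/(1/(-1748 - 19*(5/2 + 7/2) + 7176 + 78*(5/2 + 7/2)) - 3964) = 1/(1/(-1748 - 19*6 + 7176 + 78*6) - 3964) = 1/(1/(-1748 - 114 + 7176 + 468) - 3964) = 1/(1/5782 - 3964) = 1/(-22919847/5782) = -5782/22919847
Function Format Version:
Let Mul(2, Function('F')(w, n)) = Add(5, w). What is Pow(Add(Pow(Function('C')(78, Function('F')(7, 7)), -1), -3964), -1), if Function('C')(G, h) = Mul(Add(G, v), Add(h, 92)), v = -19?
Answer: Rational(-5782, 22919847) ≈ -0.00025227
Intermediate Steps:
Function('F')(w, n) = Add(Rational(5, 2), Mul(Rational(1, 2), w)) (Function('F')(w, n) = Mul(Rational(1, 2), Add(5, w)) = Add(Rational(5, 2), Mul(Rational(1, 2), w)))
Function('C')(G, h) = Mul(Add(-19, G), Add(92, h)) (Function('C')(G, h) = Mul(Add(G, -19), Add(h, 92)) = Mul(Add(-19, G), Add(92, h)))
Pow(Add(Pow(Function('C')(78, Function('F')(7, 7)), -1), -3964), -1) = Pow(Add(Pow(Add(-1748, Mul(-19, Add(Rational(5, 2), Mul(Rational(1, 2), 7))), Mul(92, 78), Mul(78, Add(Rational(5, 2), Mul(Rational(1, 2), 7)))), -1), -3964), -1) = Pow(Add(Pow(Add(-1748, Mul(-19, Add(Rational(5, 2), Rational(7, 2))), 7176, Mul(78, Add(Rational(5, 2), Rational(7, 2)))), -1), -3964), -1) = Pow(Add(Pow(Add(-1748, Mul(-19, 6), 7176, Mul(78, 6)), -1), -3964), -1) = Pow(Add(Pow(Add(-1748, -114, 7176, 468), -1), -3964), -1) = Pow(Add(Pow(5782, -1), -3964), -1) = Pow(Add(Rational(1, 5782), -3964), -1) = Pow(Rational(-22919847, 5782), -1) = Rational(-5782, 22919847)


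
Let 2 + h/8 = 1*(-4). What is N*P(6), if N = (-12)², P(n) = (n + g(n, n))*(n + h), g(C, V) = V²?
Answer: -254016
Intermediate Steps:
h = -48 (h = -16 + 8*(1*(-4)) = -16 + 8*(-4) = -16 - 32 = -48)
P(n) = (-48 + n)*(n + n²) (P(n) = (n + n²)*(n - 48) = (n + n²)*(-48 + n) = (-48 + n)*(n + n²))
N = 144
N*P(6) = 144*(6*(-48 + 6² - 47*6)) = 144*(6*(-48 + 36 - 282)) = 144*(6*(-294)) = 144*(-1764) = -254016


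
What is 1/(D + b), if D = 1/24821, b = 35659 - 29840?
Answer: 24821/144433400 ≈ 0.00017185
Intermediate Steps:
b = 5819
D = 1/24821 ≈ 4.0288e-5
1/(D + b) = 1/(1/24821 + 5819) = 1/(144433400/24821) = 24821/144433400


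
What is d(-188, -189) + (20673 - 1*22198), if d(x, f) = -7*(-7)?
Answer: -1476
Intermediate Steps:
d(x, f) = 49
d(-188, -189) + (20673 - 1*22198) = 49 + (20673 - 1*22198) = 49 + (20673 - 22198) = 49 - 1525 = -1476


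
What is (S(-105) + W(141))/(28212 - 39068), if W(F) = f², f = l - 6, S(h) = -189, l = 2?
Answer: 173/10856 ≈ 0.015936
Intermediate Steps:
f = -4 (f = 2 - 6 = -4)
W(F) = 16 (W(F) = (-4)² = 16)
(S(-105) + W(141))/(28212 - 39068) = (-189 + 16)/(28212 - 39068) = -173/(-10856) = -173*(-1/10856) = 173/10856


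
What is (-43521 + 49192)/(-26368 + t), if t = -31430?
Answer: -5671/57798 ≈ -0.098118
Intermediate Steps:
(-43521 + 49192)/(-26368 + t) = (-43521 + 49192)/(-26368 - 31430) = 5671/(-57798) = 5671*(-1/57798) = -5671/57798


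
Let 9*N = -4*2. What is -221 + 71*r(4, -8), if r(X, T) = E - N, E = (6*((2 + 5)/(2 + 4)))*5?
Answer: 20944/9 ≈ 2327.1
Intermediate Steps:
N = -8/9 (N = (-4*2)/9 = (⅑)*(-8) = -8/9 ≈ -0.88889)
E = 35 (E = (6*(7/6))*5 = 7*5 = 35)
r(X, T) = 323/9 (r(X, T) = 35 - 1*(-8/9) = 35 + 8/9 = 323/9)
-221 + 71*r(4, -8) = -221 + 71*(323/9) = -221 + 22933/9 = 20944/9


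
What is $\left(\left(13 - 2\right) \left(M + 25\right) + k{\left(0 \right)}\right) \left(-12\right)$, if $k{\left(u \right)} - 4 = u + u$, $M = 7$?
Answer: $-4272$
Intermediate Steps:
$k{\left(u \right)} = 4 + 2 u$ ($k{\left(u \right)} = 4 + \left(u + u\right) = 4 + 2 u$)
$\left(\left(13 - 2\right) \left(M + 25\right) + k{\left(0 \right)}\right) \left(-12\right) = \left(\left(13 - 2\right) \left(7 + 25\right) + \left(4 + 2 \cdot 0\right)\right) \left(-12\right) = \left(11 \cdot 32 + \left(4 + 0\right)\right) \left(-12\right) = \left(352 + 4\right) \left(-12\right) = 356 \left(-12\right) = -4272$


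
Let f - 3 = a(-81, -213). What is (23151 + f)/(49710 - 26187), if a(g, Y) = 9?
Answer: 7721/7841 ≈ 0.98470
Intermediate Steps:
f = 12 (f = 3 + 9 = 12)
(23151 + f)/(49710 - 26187) = (23151 + 12)/(49710 - 26187) = 23163/23523 = 23163*(1/23523) = 7721/7841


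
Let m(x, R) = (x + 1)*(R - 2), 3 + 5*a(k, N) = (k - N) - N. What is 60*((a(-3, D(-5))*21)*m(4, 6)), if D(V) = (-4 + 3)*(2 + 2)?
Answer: 10080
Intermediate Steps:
D(V) = -4 (D(V) = -1*4 = -4)
a(k, N) = -⅗ - 2*N/5 + k/5 (a(k, N) = -⅗ + ((k - N) - N)/5 = -⅗ + (k - 2*N)/5 = -⅗ + (-2*N/5 + k/5) = -⅗ - 2*N/5 + k/5)
m(x, R) = (1 + x)*(-2 + R)
60*((a(-3, D(-5))*21)*m(4, 6)) = 60*(((-⅗ - ⅖*(-4) + (⅕)*(-3))*21)*(-2 + 6 - 2*4 + 6*4)) = 60*(((-⅗ + 8/5 - ⅗)*21)*(-2 + 6 - 8 + 24)) = 60*(((⅖)*21)*20) = 60*((42/5)*20) = 60*168 = 10080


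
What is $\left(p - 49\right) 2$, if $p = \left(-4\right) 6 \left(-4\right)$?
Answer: $94$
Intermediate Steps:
$p = 96$ ($p = \left(-24\right) \left(-4\right) = 96$)
$\left(p - 49\right) 2 = \left(96 - 49\right) 2 = 47 \cdot 2 = 94$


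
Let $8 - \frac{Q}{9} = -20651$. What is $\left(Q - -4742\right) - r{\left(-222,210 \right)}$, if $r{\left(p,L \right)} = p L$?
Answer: $237293$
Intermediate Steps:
$Q = 185931$ ($Q = 72 - -185859 = 72 + 185859 = 185931$)
$r{\left(p,L \right)} = L p$
$\left(Q - -4742\right) - r{\left(-222,210 \right)} = \left(185931 - -4742\right) - 210 \left(-222\right) = \left(185931 + 4742\right) - -46620 = 190673 + 46620 = 237293$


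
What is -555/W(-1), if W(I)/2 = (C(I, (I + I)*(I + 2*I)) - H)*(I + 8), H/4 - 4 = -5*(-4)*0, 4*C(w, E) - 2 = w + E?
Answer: 370/133 ≈ 2.7820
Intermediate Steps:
C(w, E) = ½ + E/4 + w/4 (C(w, E) = ½ + (w + E)/4 = ½ + (E + w)/4 = ½ + (E/4 + w/4) = ½ + E/4 + w/4)
H = 16 (H = 16 + 4*(-5*(-4)*0) = 16 + 4*(20*0) = 16 + 4*0 = 16 + 0 = 16)
W(I) = 2*(8 + I)*(-31/2 + I/4 + 3*I²/2) (W(I) = 2*(((½ + ((I + I)*(I + 2*I))/4 + I/4) - 1*16)*(I + 8)) = 2*(((½ + ((2*I)*(3*I))/4 + I/4) - 16)*(8 + I)) = 2*(((½ + (6*I²)/4 + I/4) - 16)*(8 + I)) = 2*(((½ + 3*I²/2 + I/4) - 16)*(8 + I)) = 2*(((½ + I/4 + 3*I²/2) - 16)*(8 + I)) = 2*((-31/2 + I/4 + 3*I²/2)*(8 + I)) = 2*((8 + I)*(-31/2 + I/4 + 3*I²/2)) = 2*(8 + I)*(-31/2 + I/4 + 3*I²/2))
-555/W(-1) = -555/(-248 - 27*(-1) + 3*(-1)³ + (49/2)*(-1)²) = -555/(-248 + 27 + 3*(-1) + (49/2)*1) = -555/(-248 + 27 - 3 + 49/2) = -555/(-399/2) = -555*(-2/399) = 370/133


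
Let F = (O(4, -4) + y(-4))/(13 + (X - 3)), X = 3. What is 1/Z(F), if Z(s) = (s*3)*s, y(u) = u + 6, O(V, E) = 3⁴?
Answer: 169/20667 ≈ 0.0081773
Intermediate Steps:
O(V, E) = 81
y(u) = 6 + u
F = 83/13 (F = (81 + (6 - 4))/(13 + (3 - 3)) = (81 + 2)/(13 + 0) = 83/13 ≈ 6.3846)
Z(s) = 3*s² (Z(s) = (3*s)*s = 3*s²)
1/Z(F) = 1/(3*(83/13)²) = 1/(3*(6889/169)) = 1/(20667/169) = 169/20667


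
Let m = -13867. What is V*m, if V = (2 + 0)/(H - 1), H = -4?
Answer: 27734/5 ≈ 5546.8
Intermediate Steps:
V = -2/5 (V = (2 + 0)/(-4 - 1) = 2/(-5) = 2*(-1/5) = -2/5 ≈ -0.40000)
V*m = -2/5*(-13867) = 27734/5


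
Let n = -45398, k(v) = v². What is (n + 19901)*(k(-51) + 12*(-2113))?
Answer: 580184235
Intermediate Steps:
(n + 19901)*(k(-51) + 12*(-2113)) = (-45398 + 19901)*((-51)² + 12*(-2113)) = -25497*(2601 - 25356) = -25497*(-22755) = 580184235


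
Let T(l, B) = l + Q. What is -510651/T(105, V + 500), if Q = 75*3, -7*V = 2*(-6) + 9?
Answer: -170217/110 ≈ -1547.4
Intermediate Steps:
V = 3/7 (V = -(2*(-6) + 9)/7 = -(-12 + 9)/7 = -⅐*(-3) = 3/7 ≈ 0.42857)
Q = 225
T(l, B) = 225 + l (T(l, B) = l + 225 = 225 + l)
-510651/T(105, V + 500) = -510651/(225 + 105) = -510651/330 = -510651*1/330 = -170217/110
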